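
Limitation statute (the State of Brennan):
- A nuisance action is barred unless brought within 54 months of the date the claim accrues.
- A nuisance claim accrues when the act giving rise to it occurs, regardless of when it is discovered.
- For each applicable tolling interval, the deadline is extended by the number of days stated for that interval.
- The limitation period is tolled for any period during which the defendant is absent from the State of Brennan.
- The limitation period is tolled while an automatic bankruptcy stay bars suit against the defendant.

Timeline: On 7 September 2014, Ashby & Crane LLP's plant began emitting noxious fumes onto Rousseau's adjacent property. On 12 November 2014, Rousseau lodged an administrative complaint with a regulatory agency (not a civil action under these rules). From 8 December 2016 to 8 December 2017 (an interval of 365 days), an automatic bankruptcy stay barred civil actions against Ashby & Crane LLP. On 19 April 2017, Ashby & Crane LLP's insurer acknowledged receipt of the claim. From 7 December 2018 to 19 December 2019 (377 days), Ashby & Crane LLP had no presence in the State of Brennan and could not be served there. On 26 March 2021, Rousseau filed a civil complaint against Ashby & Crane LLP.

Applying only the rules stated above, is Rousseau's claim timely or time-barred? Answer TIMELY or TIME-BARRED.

The limitation period began to run on 7 September 2014.
Adding the 54 months base period to 7 September 2014 gives a deadline of 7 March 2019, before any tolling.
The automatic bankruptcy stay from 8 December 2016 to 8 December 2017 tolled the period for 365 days, extending the deadline to 6 March 2020.
Because the defendant's absence from the jurisdiction ran from 7 December 2018 to 19 December 2019, the deadline is extended by 377 days to 18 March 2021.
None of the other events listed affects the running of the period under the stated rules.
The 26 March 2021 filing falls after the 18 March 2021 deadline; the claim is time-barred.

TIME-BARRED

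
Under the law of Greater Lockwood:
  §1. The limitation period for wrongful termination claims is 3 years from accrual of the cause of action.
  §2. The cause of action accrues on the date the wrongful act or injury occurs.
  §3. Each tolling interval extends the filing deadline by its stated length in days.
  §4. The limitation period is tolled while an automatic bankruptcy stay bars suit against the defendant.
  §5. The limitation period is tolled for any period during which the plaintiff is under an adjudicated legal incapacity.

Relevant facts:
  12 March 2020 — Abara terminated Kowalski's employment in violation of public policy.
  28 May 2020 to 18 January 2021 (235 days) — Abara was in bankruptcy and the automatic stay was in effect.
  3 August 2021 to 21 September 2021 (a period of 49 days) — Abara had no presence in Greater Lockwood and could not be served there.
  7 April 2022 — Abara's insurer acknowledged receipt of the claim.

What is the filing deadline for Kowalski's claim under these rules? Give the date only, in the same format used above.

The claim accrued on 12 March 2020, when the wrongful act occurred.
3 years from 12 March 2020 is 12 March 2023.
The period was tolled for 235 days by the automatic bankruptcy stay (28 May 2020 to 18 January 2021), pushing the deadline to 2 November 2023.
No stated provision tolls the period for the defendant's absence, so the interval from 3 August 2021 to 21 September 2021 has no effect on the deadline.
The other events in the timeline have no effect on the limitation period under the stated rules.

2 November 2023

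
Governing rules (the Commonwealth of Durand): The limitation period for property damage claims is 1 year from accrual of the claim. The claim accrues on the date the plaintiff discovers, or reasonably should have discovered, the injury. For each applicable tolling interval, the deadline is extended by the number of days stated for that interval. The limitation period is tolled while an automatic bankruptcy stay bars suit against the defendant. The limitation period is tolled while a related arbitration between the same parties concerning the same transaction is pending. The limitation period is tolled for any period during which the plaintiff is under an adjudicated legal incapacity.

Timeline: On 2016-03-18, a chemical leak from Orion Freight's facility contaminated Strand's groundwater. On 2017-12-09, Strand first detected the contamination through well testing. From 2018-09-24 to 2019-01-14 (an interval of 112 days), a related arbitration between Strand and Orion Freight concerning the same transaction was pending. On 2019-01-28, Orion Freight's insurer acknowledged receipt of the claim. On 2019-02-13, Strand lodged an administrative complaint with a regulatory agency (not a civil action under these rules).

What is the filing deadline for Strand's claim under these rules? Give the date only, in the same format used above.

2019-03-31

The claim did not accrue until Strand discovered the injury on 2017-12-09; the 2016-03-18 act date does not start the clock under the stated rule.
The untolled deadline — 1 year after 2017-12-09 — is 2018-12-09.
The period was tolled for 112 days by the pending related arbitration (2018-09-24 to 2019-01-14), pushing the deadline to 2019-03-31.
None of the other events listed affects the running of the period under the stated rules.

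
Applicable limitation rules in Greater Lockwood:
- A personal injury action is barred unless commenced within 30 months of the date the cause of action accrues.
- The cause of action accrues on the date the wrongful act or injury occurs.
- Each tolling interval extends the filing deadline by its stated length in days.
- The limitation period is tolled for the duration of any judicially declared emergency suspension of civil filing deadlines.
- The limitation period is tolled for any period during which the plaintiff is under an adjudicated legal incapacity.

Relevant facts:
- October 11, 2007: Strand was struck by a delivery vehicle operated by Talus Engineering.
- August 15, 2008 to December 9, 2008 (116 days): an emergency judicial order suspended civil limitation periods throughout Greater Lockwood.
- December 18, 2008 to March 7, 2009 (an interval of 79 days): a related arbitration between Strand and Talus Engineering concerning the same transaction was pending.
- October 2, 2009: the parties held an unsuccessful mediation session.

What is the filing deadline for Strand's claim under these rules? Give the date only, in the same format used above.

August 5, 2010

The claim accrued on October 11, 2007, when the wrongful act occurred.
The untolled deadline — 30 months after October 11, 2007 — is April 11, 2010.
The period was tolled for 116 days by the emergency suspension of filing deadlines (August 15, 2008 to December 9, 2008), pushing the deadline to August 5, 2010.
Although a pending arbitration ran from December 18, 2008 to March 7, 2009, the stated rules do not make that a tolling event, so it is disregarded.
The other events in the timeline have no effect on the limitation period under the stated rules.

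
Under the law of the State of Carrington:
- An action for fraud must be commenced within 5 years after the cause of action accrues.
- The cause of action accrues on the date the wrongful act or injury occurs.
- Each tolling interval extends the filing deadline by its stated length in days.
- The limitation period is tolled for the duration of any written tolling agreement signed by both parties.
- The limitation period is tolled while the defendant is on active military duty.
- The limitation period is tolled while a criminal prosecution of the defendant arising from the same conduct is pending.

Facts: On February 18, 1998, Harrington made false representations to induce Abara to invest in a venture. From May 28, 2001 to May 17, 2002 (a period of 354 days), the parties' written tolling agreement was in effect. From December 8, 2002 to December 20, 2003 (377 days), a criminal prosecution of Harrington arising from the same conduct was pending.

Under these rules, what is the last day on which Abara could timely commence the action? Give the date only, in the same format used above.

February 18, 2005

The cause of action accrued on February 18, 1998, the date of the act.
Adding the 5 years base period to February 18, 1998 gives a deadline of February 18, 2003, before any tolling.
The period was tolled for 354 days by the written tolling agreement (May 28, 2001 to May 17, 2002), pushing the deadline to February 7, 2004.
Because the pending criminal prosecution ran from December 8, 2002 to December 20, 2003, the deadline is extended by 377 days to February 18, 2005.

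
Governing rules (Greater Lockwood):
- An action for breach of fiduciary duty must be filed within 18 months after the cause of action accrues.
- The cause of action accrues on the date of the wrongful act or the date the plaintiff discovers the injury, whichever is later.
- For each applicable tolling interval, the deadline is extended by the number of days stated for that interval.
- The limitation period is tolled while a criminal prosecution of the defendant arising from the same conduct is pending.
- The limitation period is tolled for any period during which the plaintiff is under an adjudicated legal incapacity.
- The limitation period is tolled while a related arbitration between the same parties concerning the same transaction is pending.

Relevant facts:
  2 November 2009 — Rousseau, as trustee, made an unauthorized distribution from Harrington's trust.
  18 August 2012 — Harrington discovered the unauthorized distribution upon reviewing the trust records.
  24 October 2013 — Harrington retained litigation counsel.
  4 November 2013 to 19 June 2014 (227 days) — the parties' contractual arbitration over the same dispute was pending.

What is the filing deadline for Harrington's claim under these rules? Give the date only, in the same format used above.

3 October 2014

Taking the later of the act (2 November 2009) and discovery (18 August 2012), the claim accrued on 18 August 2012.
18 months from 18 August 2012 is 18 February 2014.
The period was tolled for 227 days by the pending related arbitration (4 November 2013 to 19 June 2014), pushing the deadline to 3 October 2014.
Nothing else in the chronology tolls or restarts the period.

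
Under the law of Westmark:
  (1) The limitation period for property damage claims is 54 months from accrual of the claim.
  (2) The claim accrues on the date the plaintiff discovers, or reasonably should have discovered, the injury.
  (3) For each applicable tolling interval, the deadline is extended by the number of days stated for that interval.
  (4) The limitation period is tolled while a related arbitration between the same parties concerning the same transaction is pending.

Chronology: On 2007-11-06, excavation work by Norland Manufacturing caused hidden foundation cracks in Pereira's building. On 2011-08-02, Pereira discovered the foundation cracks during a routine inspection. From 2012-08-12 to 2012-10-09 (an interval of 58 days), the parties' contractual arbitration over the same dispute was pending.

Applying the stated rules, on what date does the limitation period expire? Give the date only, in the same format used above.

2016-03-31

Accrual is tied to discovery, so the period began on 2011-08-02 rather than on 2007-11-06 when the act occurred.
54 months from 2011-08-02 is 2016-02-02.
Because the pending related arbitration ran from 2012-08-12 to 2012-10-09, the deadline is extended by 58 days to 2016-03-31.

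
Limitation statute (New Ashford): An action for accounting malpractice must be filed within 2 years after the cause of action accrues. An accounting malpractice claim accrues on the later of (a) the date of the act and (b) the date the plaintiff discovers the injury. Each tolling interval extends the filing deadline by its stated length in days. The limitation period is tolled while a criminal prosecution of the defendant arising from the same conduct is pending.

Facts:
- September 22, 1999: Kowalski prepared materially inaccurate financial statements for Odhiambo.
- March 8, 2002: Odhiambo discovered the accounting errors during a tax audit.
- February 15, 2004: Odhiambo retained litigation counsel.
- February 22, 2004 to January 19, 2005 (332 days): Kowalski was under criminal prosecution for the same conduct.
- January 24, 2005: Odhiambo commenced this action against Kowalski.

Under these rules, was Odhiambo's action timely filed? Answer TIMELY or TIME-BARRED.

Because discovery on March 8, 2002 post-dates the September 22, 1999 act, accrual under the later-of rule falls on March 8, 2002.
The untolled deadline — 2 years after March 8, 2002 — is March 8, 2004.
The pending criminal prosecution from February 22, 2004 to January 19, 2005 tolled the period for 332 days, extending the deadline to February 3, 2005.
The other events in the timeline have no effect on the limitation period under the stated rules.
Filing on January 24, 2005 beat the February 3, 2005 deadline — the action is timely.

TIMELY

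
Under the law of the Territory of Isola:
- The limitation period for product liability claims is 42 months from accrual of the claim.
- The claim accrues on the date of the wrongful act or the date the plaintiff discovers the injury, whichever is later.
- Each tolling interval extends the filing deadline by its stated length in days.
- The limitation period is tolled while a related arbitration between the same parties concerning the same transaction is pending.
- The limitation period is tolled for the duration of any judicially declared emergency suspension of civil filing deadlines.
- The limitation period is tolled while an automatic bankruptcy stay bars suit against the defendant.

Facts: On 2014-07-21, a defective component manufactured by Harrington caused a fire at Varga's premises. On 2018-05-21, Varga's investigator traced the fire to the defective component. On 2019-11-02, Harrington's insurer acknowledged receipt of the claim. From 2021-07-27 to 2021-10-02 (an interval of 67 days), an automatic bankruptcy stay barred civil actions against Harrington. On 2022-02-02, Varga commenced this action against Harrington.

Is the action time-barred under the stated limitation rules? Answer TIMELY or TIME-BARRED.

The claim accrued on 2018-05-21 — the later of the 2014-07-21 act and the 2018-05-21 discovery.
The untolled deadline — 42 months after 2018-05-21 — is 2021-11-21.
The automatic bankruptcy stay from 2021-07-27 to 2021-10-02 tolled the period for 67 days, extending the deadline to 2022-01-27.
Nothing else in the chronology tolls or restarts the period.
The 2022-02-02 filing falls after the 2022-01-27 deadline; the claim is time-barred.

TIME-BARRED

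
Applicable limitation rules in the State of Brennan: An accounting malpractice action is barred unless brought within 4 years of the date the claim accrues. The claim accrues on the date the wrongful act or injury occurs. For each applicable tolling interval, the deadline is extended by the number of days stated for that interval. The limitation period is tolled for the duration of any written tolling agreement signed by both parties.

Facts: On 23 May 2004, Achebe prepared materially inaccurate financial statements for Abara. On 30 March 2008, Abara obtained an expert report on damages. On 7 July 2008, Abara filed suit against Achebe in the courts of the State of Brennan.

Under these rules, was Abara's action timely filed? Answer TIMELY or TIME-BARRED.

TIME-BARRED

The claim accrued on 23 May 2004, when the wrongful act occurred.
The untolled deadline — 4 years after 23 May 2004 — is 23 May 2008.
Nothing else in the chronology tolls or restarts the period.
The 7 July 2008 filing falls after the 23 May 2008 deadline; the claim is time-barred.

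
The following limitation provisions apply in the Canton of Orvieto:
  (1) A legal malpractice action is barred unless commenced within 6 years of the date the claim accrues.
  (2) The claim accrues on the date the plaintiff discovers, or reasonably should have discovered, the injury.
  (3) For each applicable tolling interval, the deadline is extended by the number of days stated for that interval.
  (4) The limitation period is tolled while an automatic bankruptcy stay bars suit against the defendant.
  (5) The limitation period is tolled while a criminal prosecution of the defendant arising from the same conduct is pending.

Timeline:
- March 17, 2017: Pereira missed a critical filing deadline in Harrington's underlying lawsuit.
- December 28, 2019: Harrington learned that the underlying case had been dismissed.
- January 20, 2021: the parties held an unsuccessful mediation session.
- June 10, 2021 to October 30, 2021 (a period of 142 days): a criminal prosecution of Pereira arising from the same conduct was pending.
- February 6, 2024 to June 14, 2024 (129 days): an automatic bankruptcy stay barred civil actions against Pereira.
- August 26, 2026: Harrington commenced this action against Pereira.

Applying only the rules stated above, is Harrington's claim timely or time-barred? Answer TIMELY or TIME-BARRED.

Accrual is tied to discovery, so the period began on December 28, 2019 rather than on March 17, 2017 when the act occurred.
6 years from December 28, 2019 is December 28, 2025.
The pending criminal prosecution from June 10, 2021 to October 30, 2021 tolled the period for 142 days, extending the deadline to May 19, 2026.
Because the automatic bankruptcy stay ran from February 6, 2024 to June 14, 2024, the deadline is extended by 129 days to September 25, 2026.
None of the other events listed affects the running of the period under the stated rules.
Harrington filed on August 26, 2026, before the September 25, 2026 deadline, so the action is timely.

TIMELY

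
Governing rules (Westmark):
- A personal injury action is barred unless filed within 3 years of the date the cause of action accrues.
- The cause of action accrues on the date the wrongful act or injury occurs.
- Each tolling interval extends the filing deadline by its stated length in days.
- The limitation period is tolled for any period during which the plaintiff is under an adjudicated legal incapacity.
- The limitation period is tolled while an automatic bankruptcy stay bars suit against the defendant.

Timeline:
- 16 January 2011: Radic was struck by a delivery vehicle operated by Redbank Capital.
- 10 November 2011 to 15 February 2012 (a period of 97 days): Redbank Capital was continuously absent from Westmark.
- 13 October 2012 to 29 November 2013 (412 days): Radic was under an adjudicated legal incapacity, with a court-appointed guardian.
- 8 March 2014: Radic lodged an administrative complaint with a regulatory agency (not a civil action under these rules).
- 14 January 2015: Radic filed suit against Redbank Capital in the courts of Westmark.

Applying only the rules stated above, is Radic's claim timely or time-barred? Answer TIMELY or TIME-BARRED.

TIMELY

The claim accrued on 16 January 2011, when the wrongful act occurred.
3 years from 16 January 2011 is 16 January 2014.
The plaintiff's legal incapacity from 13 October 2012 to 29 November 2013 tolled the period for 412 days, extending the deadline to 4 March 2015.
The defendant's absence from the jurisdiction from 10 November 2011 to 15 February 2012 does not toll the period, because no stated rule makes the defendant's absence a tolling event.
Nothing else in the chronology tolls or restarts the period.
Filing on 14 January 2015 beat the 4 March 2015 deadline — the action is timely.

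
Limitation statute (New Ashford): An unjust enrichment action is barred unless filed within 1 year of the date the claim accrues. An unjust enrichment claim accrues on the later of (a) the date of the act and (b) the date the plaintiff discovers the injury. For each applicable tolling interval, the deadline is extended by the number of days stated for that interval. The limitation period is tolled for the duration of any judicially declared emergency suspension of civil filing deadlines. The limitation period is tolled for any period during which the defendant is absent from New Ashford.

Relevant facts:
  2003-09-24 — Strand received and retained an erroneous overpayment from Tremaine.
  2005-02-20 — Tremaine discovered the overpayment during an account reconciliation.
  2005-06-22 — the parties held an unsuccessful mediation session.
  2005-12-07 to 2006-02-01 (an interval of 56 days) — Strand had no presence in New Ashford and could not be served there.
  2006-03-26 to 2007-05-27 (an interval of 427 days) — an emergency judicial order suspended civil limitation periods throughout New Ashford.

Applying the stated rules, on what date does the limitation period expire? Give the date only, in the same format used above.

2007-06-18

The claim accrued on 2005-02-20 — the later of the 2003-09-24 act and the 2005-02-20 discovery.
The untolled deadline — 1 year after 2005-02-20 — is 2006-02-20.
The period was tolled for 56 days by the defendant's absence from the jurisdiction (2005-12-07 to 2006-02-01), pushing the deadline to 2006-04-17.
The emergency suspension of filing deadlines from 2006-03-26 to 2007-05-27 tolled the period for 427 days, extending the deadline to 2007-06-18.
The other events in the timeline have no effect on the limitation period under the stated rules.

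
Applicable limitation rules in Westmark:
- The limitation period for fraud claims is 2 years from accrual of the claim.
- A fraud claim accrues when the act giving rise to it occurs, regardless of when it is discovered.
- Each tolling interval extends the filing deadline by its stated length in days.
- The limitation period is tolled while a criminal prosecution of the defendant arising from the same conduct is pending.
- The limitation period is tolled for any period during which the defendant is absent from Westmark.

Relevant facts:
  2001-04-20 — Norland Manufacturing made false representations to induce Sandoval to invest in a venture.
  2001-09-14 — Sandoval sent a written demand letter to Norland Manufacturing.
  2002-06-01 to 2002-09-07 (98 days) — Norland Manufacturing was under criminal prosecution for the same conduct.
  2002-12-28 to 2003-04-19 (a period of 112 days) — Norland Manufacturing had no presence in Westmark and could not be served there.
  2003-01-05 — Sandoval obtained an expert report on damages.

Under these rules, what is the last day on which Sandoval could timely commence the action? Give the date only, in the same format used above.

2003-11-16

The claim accrued on 2001-04-20, the date of the act.
Adding the 2 years base period to 2001-04-20 gives a deadline of 2003-04-20, before any tolling.
Because the pending criminal prosecution ran from 2002-06-01 to 2002-09-07, the deadline is extended by 98 days to 2003-07-27.
The period was tolled for 112 days by the defendant's absence from the jurisdiction (2002-12-28 to 2003-04-19), pushing the deadline to 2003-11-16.
The other events in the timeline have no effect on the limitation period under the stated rules.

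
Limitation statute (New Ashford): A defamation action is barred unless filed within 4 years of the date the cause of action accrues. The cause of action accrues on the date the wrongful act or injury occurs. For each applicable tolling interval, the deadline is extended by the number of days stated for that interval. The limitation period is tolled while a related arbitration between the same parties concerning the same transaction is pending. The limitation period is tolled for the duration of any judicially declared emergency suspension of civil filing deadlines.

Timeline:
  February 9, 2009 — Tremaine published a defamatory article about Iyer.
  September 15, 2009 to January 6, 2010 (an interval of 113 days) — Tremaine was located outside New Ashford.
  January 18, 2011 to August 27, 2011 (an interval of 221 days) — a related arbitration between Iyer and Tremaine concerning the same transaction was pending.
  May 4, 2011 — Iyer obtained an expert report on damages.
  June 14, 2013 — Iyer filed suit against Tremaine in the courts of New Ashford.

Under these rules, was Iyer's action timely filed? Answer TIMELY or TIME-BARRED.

TIMELY

The limitation period began to run on February 9, 2009.
The untolled deadline — 4 years after February 9, 2009 — is February 9, 2013.
Because the pending related arbitration ran from January 18, 2011 to August 27, 2011, the deadline is extended by 221 days to September 18, 2013.
The defendant's absence from the jurisdiction from September 15, 2009 to January 6, 2010 does not toll the period, because no stated rule makes the defendant's absence a tolling event.
The other events in the timeline have no effect on the limitation period under the stated rules.
The June 14, 2013 filing precedes the September 18, 2013 deadline; the claim is timely.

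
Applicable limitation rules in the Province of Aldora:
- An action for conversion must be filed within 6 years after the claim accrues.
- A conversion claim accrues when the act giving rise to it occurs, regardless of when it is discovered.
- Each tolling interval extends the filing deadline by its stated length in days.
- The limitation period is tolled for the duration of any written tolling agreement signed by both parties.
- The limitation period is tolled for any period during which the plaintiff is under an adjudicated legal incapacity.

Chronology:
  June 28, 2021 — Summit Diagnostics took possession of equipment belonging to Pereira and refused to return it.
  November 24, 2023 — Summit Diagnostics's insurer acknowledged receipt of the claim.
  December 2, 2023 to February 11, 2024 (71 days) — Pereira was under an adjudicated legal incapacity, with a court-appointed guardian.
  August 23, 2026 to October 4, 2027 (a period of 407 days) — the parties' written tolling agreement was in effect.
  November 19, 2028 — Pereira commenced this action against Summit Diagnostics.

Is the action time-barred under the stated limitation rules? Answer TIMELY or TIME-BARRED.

The claim accrued on June 28, 2021, the date of the act.
6 years from June 28, 2021 is June 28, 2027.
Because the plaintiff's legal incapacity ran from December 2, 2023 to February 11, 2024, the deadline is extended by 71 days to September 7, 2027.
Because the written tolling agreement ran from August 23, 2026 to October 4, 2027, the deadline is extended by 407 days to October 18, 2028.
Nothing else in the chronology tolls or restarts the period.
The November 19, 2028 filing falls after the October 18, 2028 deadline; the claim is time-barred.

TIME-BARRED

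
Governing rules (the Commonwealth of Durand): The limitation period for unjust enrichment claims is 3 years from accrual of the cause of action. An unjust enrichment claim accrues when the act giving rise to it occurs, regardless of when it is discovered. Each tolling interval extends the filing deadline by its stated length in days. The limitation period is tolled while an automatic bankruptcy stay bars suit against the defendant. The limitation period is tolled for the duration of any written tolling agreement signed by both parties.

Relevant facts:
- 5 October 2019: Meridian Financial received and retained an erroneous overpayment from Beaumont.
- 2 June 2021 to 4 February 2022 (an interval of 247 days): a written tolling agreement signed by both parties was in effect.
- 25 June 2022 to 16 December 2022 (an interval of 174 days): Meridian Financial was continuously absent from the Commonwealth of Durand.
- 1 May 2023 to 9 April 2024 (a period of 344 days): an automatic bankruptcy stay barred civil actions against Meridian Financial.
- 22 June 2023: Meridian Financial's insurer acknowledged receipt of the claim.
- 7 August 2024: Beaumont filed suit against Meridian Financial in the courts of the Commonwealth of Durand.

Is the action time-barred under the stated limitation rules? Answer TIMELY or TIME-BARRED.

TIME-BARRED

The limitation period began to run on 5 October 2019.
The untolled deadline — 3 years after 5 October 2019 — is 5 October 2022.
Because the written tolling agreement ran from 2 June 2021 to 4 February 2022, the deadline is extended by 247 days to 9 June 2023.
The period was tolled for 344 days by the automatic bankruptcy stay (1 May 2023 to 9 April 2024), pushing the deadline to 18 May 2024.
No stated provision tolls the period for the defendant's absence, so the interval from 25 June 2022 to 16 December 2022 has no effect on the deadline.
Nothing else in the chronology tolls or restarts the period.
The 7 August 2024 filing falls after the 18 May 2024 deadline; the claim is time-barred.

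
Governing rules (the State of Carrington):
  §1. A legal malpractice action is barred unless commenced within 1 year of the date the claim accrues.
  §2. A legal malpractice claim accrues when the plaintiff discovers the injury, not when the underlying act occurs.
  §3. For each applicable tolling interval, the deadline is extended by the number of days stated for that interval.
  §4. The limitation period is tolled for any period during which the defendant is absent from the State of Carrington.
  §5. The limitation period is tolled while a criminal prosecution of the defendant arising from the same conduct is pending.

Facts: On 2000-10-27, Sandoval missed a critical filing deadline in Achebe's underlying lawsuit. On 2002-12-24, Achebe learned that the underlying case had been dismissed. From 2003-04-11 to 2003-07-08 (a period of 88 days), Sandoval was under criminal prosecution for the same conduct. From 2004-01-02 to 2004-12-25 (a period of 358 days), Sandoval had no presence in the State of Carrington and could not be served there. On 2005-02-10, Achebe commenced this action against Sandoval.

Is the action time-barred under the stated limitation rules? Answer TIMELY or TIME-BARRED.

TIMELY

Under the discovery rule, the claim accrued on 2002-12-24, when Achebe discovered the injury — not on the 2000-10-27 date of the underlying act.
The untolled deadline — 1 year after 2002-12-24 — is 2003-12-24.
The period was tolled for 88 days by the pending criminal prosecution (2003-04-11 to 2003-07-08), pushing the deadline to 2004-03-21.
The period was tolled for 358 days by the defendant's absence from the jurisdiction (2004-01-02 to 2004-12-25), pushing the deadline to 2005-03-14.
Achebe filed on 2005-02-10, before the 2005-03-14 deadline, so the action is timely.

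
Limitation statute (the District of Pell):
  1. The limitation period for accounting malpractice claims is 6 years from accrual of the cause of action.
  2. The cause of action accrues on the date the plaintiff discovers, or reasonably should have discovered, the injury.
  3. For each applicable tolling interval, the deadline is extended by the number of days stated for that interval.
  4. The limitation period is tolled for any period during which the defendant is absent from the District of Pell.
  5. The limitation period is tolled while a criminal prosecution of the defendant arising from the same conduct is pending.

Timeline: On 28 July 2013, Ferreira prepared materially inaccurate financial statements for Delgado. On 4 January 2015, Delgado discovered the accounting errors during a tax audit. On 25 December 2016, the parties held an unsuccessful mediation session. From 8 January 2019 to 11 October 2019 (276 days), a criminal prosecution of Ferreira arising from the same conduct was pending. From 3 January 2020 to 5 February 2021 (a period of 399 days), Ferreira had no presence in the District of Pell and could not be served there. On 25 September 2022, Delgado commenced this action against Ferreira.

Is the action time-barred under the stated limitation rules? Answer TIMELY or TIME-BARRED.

TIMELY

The claim did not accrue until Delgado discovered the injury on 4 January 2015; the 28 July 2013 act date does not start the clock under the stated rule.
6 years from 4 January 2015 is 4 January 2021.
The period was tolled for 276 days by the pending criminal prosecution (8 January 2019 to 11 October 2019), pushing the deadline to 7 October 2021.
The period was tolled for 399 days by the defendant's absence from the jurisdiction (3 January 2020 to 5 February 2021), pushing the deadline to 10 November 2022.
None of the other events listed affects the running of the period under the stated rules.
Delgado filed on 25 September 2022, before the 10 November 2022 deadline, so the action is timely.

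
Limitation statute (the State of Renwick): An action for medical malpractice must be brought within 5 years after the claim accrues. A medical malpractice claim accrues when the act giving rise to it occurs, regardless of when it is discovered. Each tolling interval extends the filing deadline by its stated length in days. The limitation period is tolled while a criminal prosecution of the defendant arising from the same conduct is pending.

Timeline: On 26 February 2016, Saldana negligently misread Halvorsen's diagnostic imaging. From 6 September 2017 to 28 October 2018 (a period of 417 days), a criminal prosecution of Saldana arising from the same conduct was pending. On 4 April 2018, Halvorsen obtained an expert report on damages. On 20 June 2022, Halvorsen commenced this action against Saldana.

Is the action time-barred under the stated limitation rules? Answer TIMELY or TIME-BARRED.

TIME-BARRED

The claim accrued on 26 February 2016, when the wrongful act occurred.
The untolled deadline — 5 years after 26 February 2016 — is 26 February 2021.
The period was tolled for 417 days by the pending criminal prosecution (6 September 2017 to 28 October 2018), pushing the deadline to 19 April 2022.
Nothing else in the chronology tolls or restarts the period.
Halvorsen filed on 20 June 2022, after the 19 April 2022 deadline, so the action is time-barred.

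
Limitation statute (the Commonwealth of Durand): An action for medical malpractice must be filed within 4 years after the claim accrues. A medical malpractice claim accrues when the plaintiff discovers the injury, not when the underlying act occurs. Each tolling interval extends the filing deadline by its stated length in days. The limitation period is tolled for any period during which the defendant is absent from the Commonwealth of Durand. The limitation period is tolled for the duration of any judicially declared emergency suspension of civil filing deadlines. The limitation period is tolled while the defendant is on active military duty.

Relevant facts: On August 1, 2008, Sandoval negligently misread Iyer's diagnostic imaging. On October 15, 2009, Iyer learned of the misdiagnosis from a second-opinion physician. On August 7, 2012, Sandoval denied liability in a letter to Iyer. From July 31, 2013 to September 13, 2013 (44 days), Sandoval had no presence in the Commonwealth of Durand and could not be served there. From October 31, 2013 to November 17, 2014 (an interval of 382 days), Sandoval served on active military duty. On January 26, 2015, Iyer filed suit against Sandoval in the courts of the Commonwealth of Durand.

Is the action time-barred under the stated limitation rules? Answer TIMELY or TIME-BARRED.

TIME-BARRED

Under the discovery rule, the claim accrued on October 15, 2009, when Iyer discovered the injury — not on the August 1, 2008 date of the underlying act.
Adding the 4 years base period to October 15, 2009 gives a deadline of October 15, 2013, before any tolling.
Because the defendant's absence from the jurisdiction ran from July 31, 2013 to September 13, 2013, the deadline is extended by 44 days to November 28, 2013.
Because the defendant's active military service ran from October 31, 2013 to November 17, 2014, the deadline is extended by 382 days to December 15, 2014.
Nothing else in the chronology tolls or restarts the period.
Iyer filed on January 26, 2015, after the December 15, 2014 deadline, so the action is time-barred.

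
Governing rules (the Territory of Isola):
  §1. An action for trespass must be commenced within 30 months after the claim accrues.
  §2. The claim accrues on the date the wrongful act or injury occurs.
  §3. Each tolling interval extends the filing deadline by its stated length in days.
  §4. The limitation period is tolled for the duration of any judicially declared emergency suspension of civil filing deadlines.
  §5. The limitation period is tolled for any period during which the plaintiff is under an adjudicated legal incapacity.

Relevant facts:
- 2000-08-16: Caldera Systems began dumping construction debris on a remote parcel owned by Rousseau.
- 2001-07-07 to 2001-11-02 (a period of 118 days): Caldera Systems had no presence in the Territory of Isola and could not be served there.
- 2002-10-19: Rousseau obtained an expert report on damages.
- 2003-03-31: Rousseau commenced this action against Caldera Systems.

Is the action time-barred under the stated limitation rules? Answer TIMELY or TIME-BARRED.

The claim accrued on 2000-08-16, the date of the act.
Adding the 30 months base period to 2000-08-16 gives a deadline of 2003-02-16, before any tolling.
The defendant's absence from the jurisdiction from 2001-07-07 to 2001-11-02 does not toll the period, because no stated rule makes the defendant's absence a tolling event.
Nothing else in the chronology tolls or restarts the period.
Rousseau filed on 2003-03-31, after the 2003-02-16 deadline, so the action is time-barred.

TIME-BARRED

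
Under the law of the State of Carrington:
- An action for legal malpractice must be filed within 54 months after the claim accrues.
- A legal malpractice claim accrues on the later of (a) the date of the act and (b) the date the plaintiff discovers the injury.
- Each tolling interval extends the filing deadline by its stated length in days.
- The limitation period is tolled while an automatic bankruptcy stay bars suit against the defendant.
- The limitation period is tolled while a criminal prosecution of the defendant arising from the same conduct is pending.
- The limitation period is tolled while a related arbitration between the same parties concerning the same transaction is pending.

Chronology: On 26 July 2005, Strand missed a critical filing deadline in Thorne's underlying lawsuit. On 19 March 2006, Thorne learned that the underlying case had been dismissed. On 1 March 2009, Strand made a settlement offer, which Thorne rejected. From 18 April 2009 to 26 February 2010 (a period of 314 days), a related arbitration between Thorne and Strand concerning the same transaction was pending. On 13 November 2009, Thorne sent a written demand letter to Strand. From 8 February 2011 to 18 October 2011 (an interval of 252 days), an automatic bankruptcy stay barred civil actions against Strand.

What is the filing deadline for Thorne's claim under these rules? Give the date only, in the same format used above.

7 April 2012

Because discovery on 19 March 2006 post-dates the 26 July 2005 act, accrual under the later-of rule falls on 19 March 2006.
The untolled deadline — 54 months after 19 March 2006 — is 19 September 2010.
Because the pending related arbitration ran from 18 April 2009 to 26 February 2010, the deadline is extended by 314 days to 30 July 2011.
Because the automatic bankruptcy stay ran from 8 February 2011 to 18 October 2011, the deadline is extended by 252 days to 7 April 2012.
The other events in the timeline have no effect on the limitation period under the stated rules.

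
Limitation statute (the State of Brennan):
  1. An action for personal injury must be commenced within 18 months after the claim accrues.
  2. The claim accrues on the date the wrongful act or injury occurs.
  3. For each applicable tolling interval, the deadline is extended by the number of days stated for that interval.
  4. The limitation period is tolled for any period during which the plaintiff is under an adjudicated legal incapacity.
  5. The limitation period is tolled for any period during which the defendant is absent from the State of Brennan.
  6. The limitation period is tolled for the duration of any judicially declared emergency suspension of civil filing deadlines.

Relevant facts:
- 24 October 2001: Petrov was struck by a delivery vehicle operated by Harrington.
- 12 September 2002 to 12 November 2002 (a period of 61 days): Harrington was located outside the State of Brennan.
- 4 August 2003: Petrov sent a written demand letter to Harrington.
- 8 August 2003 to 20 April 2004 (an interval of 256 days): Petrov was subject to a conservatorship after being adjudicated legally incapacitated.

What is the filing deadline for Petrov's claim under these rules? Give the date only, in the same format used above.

The claim accrued on 24 October 2001, when the wrongful act occurred.
The untolled deadline — 18 months after 24 October 2001 — is 24 April 2003.
The period was tolled for 61 days by the defendant's absence from the jurisdiction (12 September 2002 to 12 November 2002), pushing the deadline to 24 June 2003.
The plaintiff's legal incapacity starting 8 August 2003 came too late — the period had run on 24 June 2003 — and so does not extend the deadline.
None of the other events listed affects the running of the period under the stated rules.

24 June 2003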